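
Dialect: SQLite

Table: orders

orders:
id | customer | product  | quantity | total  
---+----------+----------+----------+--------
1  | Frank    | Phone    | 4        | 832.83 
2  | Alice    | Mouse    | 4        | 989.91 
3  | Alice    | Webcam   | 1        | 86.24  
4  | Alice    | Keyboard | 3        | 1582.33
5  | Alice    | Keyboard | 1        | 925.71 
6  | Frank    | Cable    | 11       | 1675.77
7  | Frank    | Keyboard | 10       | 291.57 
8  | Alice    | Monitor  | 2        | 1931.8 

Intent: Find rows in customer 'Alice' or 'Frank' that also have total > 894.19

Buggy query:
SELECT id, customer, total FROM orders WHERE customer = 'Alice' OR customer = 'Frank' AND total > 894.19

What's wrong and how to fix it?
Bug: AND binds tighter than OR, so this parses as customer = 'Alice' OR (customer = 'Frank' AND total > 894.19)

Fix: Group the OR with parentheses (or use IN), then AND the threshold

Corrected query:
SELECT id, customer, total FROM orders WHERE (customer = 'Alice' OR customer = 'Frank') AND total > 894.19

Result:
id | customer | total  
---+----------+--------
2  | Alice    | 989.91 
4  | Alice    | 1582.33
5  | Alice    | 925.71 
6  | Frank    | 1675.77
8  | Alice    | 1931.8 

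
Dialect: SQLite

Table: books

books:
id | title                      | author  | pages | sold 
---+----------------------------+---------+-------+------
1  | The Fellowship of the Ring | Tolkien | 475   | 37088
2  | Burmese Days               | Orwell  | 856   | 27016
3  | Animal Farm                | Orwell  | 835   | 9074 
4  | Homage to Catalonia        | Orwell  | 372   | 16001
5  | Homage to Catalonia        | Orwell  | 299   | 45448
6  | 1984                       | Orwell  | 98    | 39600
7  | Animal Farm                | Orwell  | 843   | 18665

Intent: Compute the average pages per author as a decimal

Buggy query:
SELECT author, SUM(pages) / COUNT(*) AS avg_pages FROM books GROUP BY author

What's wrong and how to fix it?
Bug: SUM(pages) and COUNT(*) are both integers; the division truncates the fractional part

Fix: Multiply by 1.0 (or CAST to REAL) to force floating-point division

Corrected query:
SELECT author, SUM(pages) * 1.0 / COUNT(*) AS avg_pages FROM books GROUP BY author

Result:
author  | avg_pages
--------+----------
Orwell  | 550.5    
Tolkien | 475      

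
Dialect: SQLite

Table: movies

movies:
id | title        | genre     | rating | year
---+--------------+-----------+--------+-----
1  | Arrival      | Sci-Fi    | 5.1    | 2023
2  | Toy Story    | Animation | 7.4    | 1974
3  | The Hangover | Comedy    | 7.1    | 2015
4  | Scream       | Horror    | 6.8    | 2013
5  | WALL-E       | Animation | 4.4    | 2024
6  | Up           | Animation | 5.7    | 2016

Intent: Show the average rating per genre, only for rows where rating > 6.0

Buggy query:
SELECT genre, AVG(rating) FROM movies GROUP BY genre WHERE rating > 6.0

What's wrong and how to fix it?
Bug: Row-level WHERE must come before GROUP BY in the clause order

Fix: Move the WHERE clause before GROUP BY

Corrected query:
SELECT genre, AVG(rating) FROM movies WHERE rating > 6.0 GROUP BY genre

Result:
genre     | AVG(rating)
----------+------------
Animation | 7.4        
Comedy    | 7.1        
Horror    | 6.8        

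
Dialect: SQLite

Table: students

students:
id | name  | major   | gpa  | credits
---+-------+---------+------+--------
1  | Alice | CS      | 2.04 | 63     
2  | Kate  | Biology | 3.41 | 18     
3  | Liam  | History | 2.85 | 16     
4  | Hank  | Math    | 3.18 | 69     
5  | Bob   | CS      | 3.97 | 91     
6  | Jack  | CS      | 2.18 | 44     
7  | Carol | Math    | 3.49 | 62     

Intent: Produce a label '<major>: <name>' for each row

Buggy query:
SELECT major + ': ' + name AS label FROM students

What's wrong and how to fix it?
Bug: '+' is numeric addition; on text columns SQLite converts them to 0 instead of concatenating

Fix: Use the || operator for string concatenation

Corrected query:
SELECT major || ': ' || name AS label FROM students

Result:
label        
-------------
CS: Alice    
Biology: Kate
History: Liam
Math: Hank   
CS: Bob      
CS: Jack     
Math: Carol  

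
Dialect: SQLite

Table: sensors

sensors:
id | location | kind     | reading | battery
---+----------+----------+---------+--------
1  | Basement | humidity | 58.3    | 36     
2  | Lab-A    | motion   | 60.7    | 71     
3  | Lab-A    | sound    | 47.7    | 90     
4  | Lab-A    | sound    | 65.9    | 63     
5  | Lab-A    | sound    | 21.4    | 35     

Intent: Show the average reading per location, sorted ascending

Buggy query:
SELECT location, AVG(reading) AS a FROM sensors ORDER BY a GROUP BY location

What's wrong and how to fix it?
Bug: GROUP BY must precede ORDER BY

Fix: Reorder: SELECT … FROM … GROUP BY … ORDER BY …

Corrected query:
SELECT location, AVG(reading) AS a FROM sensors GROUP BY location ORDER BY a

Result:
location | a     
---------+-------
Lab-A    | 48.925
Basement | 58.3  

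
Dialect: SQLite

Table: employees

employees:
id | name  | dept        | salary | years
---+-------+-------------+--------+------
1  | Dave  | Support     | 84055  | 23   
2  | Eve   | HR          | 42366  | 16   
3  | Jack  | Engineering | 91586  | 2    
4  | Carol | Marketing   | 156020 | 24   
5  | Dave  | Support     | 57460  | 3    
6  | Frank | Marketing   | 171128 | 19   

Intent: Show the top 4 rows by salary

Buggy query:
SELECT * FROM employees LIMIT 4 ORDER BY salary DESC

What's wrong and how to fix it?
Bug: ORDER BY cannot follow LIMIT; LIMIT is the final clause

Fix: Sort with ORDER BY, then apply LIMIT

Corrected query:
SELECT * FROM employees ORDER BY salary DESC LIMIT 4

Result:
id | name  | dept        | salary | years
---+-------+-------------+--------+------
6  | Frank | Marketing   | 171128 | 19   
4  | Carol | Marketing   | 156020 | 24   
3  | Jack  | Engineering | 91586  | 2    
1  | Dave  | Support     | 84055  | 23   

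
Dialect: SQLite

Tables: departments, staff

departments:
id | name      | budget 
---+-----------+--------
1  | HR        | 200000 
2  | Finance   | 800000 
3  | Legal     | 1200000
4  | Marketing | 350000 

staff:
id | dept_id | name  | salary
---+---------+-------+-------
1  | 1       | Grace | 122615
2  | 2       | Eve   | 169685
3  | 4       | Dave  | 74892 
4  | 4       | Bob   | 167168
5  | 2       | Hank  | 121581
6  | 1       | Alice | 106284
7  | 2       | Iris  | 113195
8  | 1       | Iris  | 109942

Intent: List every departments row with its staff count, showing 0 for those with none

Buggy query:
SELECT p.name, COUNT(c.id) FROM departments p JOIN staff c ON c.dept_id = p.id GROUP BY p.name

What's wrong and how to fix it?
Bug: INNER JOIN drops departments rows that have no matching staff rows

Fix: Use LEFT JOIN so parents without children still appear (COUNT(c.id) gives 0)

Corrected query:
SELECT p.name, COUNT(c.id) FROM departments p LEFT JOIN staff c ON c.dept_id = p.id GROUP BY p.name

Result:
name      | COUNT(c.id)
----------+------------
Finance   | 3          
HR        | 3          
Legal     | 0          
Marketing | 2          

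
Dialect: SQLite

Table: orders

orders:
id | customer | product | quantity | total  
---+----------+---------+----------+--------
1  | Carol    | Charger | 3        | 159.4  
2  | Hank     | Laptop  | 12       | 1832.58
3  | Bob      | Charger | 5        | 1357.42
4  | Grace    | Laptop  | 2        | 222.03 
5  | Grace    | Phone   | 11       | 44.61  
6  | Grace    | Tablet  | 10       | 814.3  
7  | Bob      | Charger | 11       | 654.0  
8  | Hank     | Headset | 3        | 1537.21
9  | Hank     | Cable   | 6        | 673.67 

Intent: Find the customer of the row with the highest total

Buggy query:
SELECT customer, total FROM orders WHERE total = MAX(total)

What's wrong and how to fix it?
Bug: WHERE is evaluated per row; an aggregate over the whole table isn't defined there

Fix: Wrap MAX in a scalar subquery so WHERE compares against a single value

Corrected query:
SELECT customer, total FROM orders WHERE total = (SELECT MAX(total) FROM orders)

Result:
customer | total  
---------+--------
Hank     | 1832.58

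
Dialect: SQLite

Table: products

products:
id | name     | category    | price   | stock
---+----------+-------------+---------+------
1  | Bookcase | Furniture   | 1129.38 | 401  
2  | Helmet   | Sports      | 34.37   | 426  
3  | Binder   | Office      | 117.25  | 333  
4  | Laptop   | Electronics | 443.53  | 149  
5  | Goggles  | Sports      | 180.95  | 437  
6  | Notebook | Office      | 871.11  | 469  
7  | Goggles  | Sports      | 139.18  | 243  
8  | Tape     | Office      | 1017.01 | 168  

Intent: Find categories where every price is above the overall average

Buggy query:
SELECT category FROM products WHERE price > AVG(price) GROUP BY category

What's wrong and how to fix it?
Bug: WHERE evaluates per row before aggregation, so AVG() is unavailable

Fix: Use a subquery for AVG and a HAVING MIN(...) filter so the condition holds for every row in the group

Corrected query:
SELECT category FROM products GROUP BY category HAVING MIN(price) > (SELECT AVG(price) FROM products)

Result:
category 
---------
Furniture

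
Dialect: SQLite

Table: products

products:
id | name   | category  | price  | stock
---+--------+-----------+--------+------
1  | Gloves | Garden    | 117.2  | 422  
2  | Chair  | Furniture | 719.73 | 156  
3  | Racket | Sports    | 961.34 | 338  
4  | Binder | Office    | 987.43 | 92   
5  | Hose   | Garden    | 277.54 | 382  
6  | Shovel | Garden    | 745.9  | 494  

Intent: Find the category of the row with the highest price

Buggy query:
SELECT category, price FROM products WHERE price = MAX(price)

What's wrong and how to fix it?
Bug: WHERE is evaluated per row; an aggregate over the whole table isn't defined there

Fix: Use a subquery: WHERE price = (SELECT MAX(price) FROM products)

Corrected query:
SELECT category, price FROM products WHERE price = (SELECT MAX(price) FROM products)

Result:
category | price 
---------+-------
Office   | 987.43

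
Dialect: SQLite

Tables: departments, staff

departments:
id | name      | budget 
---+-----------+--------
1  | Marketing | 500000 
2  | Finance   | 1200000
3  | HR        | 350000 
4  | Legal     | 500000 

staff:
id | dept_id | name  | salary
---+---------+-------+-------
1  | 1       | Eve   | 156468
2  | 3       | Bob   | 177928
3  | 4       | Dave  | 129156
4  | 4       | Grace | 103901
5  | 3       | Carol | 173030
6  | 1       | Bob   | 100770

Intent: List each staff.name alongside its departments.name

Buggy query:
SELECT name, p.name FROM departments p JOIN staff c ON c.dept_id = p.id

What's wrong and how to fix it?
Bug: 'name' exists in both joined tables, so the database can't tell which one is meant

Fix: Qualify the column with its table alias (c.name)

Corrected query:
SELECT c.name, p.name FROM departments p JOIN staff c ON c.dept_id = p.id

Result:
name  | name     
------+----------
Eve   | Marketing
Bob   | HR       
Dave  | Legal    
Grace | Legal    
Carol | HR       
Bob   | Marketing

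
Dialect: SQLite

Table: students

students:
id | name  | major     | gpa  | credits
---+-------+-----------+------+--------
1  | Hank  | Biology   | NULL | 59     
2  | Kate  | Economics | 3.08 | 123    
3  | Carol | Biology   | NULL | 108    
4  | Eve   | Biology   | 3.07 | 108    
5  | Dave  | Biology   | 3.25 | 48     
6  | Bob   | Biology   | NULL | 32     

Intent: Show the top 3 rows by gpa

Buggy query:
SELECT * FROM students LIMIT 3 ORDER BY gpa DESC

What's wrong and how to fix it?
Bug: ORDER BY cannot follow LIMIT; LIMIT is the final clause

Fix: Swap the clauses: ORDER BY first, then LIMIT

Corrected query:
SELECT * FROM students ORDER BY gpa DESC LIMIT 3

Result:
id | name | major     | gpa  | credits
---+------+-----------+------+--------
5  | Dave | Biology   | 3.25 | 48     
2  | Kate | Economics | 3.08 | 123    
4  | Eve  | Biology   | 3.07 | 108    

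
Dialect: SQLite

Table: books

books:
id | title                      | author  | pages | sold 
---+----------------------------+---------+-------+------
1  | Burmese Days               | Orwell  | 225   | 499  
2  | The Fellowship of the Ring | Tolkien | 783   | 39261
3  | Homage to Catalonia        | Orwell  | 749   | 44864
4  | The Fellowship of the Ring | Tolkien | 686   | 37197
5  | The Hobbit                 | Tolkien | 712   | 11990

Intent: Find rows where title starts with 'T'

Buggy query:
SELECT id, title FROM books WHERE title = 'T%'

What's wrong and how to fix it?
Bug: '=' compares the literal string including the % character; pattern matching needs LIKE

Fix: Use LIKE for wildcard pattern matching

Corrected query:
SELECT id, title FROM books WHERE title LIKE 'T%'

Result:
id | title                     
---+---------------------------
2  | The Fellowship of the Ring
4  | The Fellowship of the Ring
5  | The Hobbit                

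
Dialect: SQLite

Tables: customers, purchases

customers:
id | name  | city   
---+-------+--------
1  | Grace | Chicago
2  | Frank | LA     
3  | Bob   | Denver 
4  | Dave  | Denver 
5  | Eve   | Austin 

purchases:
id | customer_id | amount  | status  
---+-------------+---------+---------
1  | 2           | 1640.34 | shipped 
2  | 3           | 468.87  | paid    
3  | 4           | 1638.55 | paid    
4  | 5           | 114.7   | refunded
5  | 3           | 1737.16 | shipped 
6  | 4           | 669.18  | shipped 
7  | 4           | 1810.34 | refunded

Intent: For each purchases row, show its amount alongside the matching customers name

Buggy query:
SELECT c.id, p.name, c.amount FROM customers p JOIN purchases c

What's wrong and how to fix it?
Bug: JOIN with no ON clause produces a cartesian product; every purchases row pairs with every customers row

Fix: Add ON c.customer_id = p.id to the JOIN

Corrected query:
SELECT c.id, p.name, c.amount FROM customers p JOIN purchases c ON c.customer_id = p.id

Result:
id | name  | amount 
---+-------+--------
1  | Frank | 1640.34
2  | Bob   | 468.87 
3  | Dave  | 1638.55
4  | Eve   | 114.7  
5  | Bob   | 1737.16
6  | Dave  | 669.18 
7  | Dave  | 1810.34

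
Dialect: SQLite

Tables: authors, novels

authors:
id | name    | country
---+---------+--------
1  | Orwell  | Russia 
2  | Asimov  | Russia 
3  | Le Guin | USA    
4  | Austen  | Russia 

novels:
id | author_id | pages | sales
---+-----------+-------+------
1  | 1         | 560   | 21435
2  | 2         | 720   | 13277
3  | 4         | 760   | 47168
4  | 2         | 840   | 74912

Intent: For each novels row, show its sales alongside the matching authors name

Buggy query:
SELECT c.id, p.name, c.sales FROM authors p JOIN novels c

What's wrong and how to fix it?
Bug: JOIN with no ON clause produces a cartesian product; every novels row pairs with every authors row

Fix: Add ON c.author_id = p.id to the JOIN

Corrected query:
SELECT c.id, p.name, c.sales FROM authors p JOIN novels c ON c.author_id = p.id

Result:
id | name   | sales
---+--------+------
1  | Orwell | 21435
2  | Asimov | 13277
3  | Austen | 47168
4  | Asimov | 74912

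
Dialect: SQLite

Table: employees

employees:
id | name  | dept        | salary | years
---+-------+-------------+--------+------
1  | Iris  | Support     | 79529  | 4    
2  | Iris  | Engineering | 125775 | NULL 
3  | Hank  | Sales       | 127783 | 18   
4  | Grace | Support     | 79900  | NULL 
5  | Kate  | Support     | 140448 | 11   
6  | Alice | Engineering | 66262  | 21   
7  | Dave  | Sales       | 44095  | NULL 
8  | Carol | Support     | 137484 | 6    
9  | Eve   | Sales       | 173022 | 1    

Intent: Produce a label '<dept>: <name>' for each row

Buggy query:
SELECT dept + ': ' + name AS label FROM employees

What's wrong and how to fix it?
Bug: SQLite uses || for string concatenation; + coerces text to numbers (yielding 0)

Fix: Use the || operator for string concatenation

Corrected query:
SELECT dept || ': ' || name AS label FROM employees

Result:
label             
------------------
Support: Iris     
Engineering: Iris 
Sales: Hank       
Support: Grace    
Support: Kate     
Engineering: Alice
Sales: Dave       
Support: Carol    
Sales: Eve        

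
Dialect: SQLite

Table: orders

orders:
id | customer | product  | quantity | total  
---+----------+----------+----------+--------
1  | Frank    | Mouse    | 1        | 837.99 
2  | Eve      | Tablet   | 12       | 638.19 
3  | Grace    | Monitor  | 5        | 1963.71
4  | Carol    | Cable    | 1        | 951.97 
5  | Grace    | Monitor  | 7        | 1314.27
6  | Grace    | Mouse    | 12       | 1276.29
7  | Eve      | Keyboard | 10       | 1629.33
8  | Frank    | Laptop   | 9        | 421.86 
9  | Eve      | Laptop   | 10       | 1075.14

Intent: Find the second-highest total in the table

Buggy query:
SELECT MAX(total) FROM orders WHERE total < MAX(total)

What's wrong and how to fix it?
Bug: MAX(total) on the right of the comparison is an aggregate-in-WHERE error

Fix: Compute the overall MAX in a subquery, then take MAX of rows below it

Corrected query:
SELECT MAX(total) FROM orders WHERE total < (SELECT MAX(total) FROM orders)

Result:
MAX(total)
----------
1629.33   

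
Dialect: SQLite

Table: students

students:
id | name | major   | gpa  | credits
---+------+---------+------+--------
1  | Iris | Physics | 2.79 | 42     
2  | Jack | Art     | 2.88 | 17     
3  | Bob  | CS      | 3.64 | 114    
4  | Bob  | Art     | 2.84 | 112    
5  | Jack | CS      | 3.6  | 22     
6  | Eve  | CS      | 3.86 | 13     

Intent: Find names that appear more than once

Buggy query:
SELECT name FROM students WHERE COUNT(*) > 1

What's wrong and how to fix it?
Bug: WHERE can't reference COUNT(*); aggregates are computed after WHERE

Fix: Group first, then use HAVING for the count condition

Corrected query:
SELECT name FROM students GROUP BY name HAVING COUNT(*) > 1

Result:
name
----
Bob 
Jack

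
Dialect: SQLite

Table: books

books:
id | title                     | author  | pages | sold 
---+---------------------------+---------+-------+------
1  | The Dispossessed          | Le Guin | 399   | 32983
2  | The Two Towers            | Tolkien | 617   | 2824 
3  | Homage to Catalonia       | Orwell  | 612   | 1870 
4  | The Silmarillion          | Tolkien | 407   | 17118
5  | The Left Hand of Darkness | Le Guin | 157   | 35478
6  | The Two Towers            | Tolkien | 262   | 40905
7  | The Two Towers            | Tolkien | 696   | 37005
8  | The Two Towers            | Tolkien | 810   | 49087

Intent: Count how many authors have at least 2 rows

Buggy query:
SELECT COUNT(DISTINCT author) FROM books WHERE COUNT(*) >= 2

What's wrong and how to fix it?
Bug: COUNT(*) cannot appear in WHERE; the per-group count doesn't exist yet

Fix: Use a subquery that GROUPs and filters with HAVING, then count its rows

Corrected query:
SELECT COUNT(*) FROM (SELECT author FROM books GROUP BY author HAVING COUNT(*) >= 2)

Result:
COUNT(*)
--------
2       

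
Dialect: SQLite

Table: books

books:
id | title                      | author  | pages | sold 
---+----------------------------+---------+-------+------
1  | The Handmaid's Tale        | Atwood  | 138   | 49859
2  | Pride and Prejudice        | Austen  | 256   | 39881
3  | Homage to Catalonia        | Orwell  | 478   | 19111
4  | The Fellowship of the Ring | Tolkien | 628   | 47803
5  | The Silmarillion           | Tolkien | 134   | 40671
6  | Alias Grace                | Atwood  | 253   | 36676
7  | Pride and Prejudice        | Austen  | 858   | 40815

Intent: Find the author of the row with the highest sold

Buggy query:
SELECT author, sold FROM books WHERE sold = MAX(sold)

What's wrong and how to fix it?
Bug: MAX(sold) is an aggregate and cannot be used directly in WHERE

Fix: Wrap MAX in a scalar subquery so WHERE compares against a single value

Corrected query:
SELECT author, sold FROM books WHERE sold = (SELECT MAX(sold) FROM books)

Result:
author | sold 
-------+------
Atwood | 49859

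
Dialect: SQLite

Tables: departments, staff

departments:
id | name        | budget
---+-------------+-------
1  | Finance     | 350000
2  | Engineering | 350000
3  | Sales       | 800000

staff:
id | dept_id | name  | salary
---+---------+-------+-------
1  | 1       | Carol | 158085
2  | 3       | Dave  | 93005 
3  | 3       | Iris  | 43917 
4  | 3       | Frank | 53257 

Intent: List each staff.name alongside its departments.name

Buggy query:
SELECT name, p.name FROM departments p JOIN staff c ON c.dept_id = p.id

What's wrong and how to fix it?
Bug: 'name' exists in both joined tables, so the database can't tell which one is meant

Fix: Prefix ambiguous columns with the table alias

Corrected query:
SELECT c.name, p.name FROM departments p JOIN staff c ON c.dept_id = p.id

Result:
name  | name   
------+--------
Carol | Finance
Dave  | Sales  
Iris  | Sales  
Frank | Sales  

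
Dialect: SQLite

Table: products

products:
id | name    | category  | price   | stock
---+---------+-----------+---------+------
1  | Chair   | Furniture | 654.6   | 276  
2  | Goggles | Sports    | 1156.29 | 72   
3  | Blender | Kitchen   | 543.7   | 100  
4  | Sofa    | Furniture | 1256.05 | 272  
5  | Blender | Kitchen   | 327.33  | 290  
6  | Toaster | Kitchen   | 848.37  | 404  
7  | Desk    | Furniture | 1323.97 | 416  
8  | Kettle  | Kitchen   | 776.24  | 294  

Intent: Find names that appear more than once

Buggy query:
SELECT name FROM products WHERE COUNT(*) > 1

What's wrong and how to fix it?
Bug: WHERE can't reference COUNT(*); aggregates are computed after WHERE

Fix: Group first, then use HAVING for the count condition

Corrected query:
SELECT name FROM products GROUP BY name HAVING COUNT(*) > 1

Result:
name   
-------
Blender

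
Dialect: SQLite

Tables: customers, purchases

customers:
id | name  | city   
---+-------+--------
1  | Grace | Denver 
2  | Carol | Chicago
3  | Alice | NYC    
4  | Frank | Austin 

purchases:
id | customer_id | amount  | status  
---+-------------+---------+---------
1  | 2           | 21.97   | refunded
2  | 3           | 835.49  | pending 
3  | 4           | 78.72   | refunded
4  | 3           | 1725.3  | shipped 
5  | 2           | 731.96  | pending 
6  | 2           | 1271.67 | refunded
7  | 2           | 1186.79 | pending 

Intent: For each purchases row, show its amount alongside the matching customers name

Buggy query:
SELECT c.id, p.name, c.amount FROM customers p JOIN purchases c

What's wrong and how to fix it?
Bug: Missing join condition: each purchases row is matched to all customers rows instead of just its own

Fix: Add ON c.customer_id = p.id to the JOIN

Corrected query:
SELECT c.id, p.name, c.amount FROM customers p JOIN purchases c ON c.customer_id = p.id

Result:
id | name  | amount 
---+-------+--------
1  | Carol | 21.97  
2  | Alice | 835.49 
3  | Frank | 78.72  
4  | Alice | 1725.3 
5  | Carol | 731.96 
6  | Carol | 1271.67
7  | Carol | 1186.79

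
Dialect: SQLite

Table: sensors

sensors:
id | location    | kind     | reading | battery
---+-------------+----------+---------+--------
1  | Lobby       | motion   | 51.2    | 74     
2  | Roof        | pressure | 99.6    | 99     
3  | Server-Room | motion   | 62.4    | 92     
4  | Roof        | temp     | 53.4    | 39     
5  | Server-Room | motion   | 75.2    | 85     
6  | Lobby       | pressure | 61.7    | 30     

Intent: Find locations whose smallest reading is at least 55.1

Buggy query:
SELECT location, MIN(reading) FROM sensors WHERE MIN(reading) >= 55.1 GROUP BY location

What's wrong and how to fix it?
Bug: MIN() in WHERE is a misuse of aggregate

Fix: Replace WHERE with HAVING after the GROUP BY

Corrected query:
SELECT location, MIN(reading) FROM sensors GROUP BY location HAVING MIN(reading) >= 55.1

Result:
location    | MIN(reading)
------------+-------------
Server-Room | 62.4        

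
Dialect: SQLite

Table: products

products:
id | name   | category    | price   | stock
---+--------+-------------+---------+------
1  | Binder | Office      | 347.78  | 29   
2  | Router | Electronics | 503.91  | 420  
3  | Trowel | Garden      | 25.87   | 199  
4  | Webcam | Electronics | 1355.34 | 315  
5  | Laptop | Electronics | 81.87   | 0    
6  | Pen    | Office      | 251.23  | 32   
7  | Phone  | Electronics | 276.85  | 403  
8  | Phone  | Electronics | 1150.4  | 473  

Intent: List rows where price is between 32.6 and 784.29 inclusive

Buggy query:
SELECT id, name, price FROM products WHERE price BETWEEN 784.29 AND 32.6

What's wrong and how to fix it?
Bug: BETWEEN expects the lower bound first; with 784.29 AND 32.6 the range is empty

Fix: Write BETWEEN 32.6 AND 784.29

Corrected query:
SELECT id, name, price FROM products WHERE price BETWEEN 32.6 AND 784.29

Result:
id | name   | price 
---+--------+-------
1  | Binder | 347.78
2  | Router | 503.91
5  | Laptop | 81.87 
6  | Pen    | 251.23
7  | Phone  | 276.85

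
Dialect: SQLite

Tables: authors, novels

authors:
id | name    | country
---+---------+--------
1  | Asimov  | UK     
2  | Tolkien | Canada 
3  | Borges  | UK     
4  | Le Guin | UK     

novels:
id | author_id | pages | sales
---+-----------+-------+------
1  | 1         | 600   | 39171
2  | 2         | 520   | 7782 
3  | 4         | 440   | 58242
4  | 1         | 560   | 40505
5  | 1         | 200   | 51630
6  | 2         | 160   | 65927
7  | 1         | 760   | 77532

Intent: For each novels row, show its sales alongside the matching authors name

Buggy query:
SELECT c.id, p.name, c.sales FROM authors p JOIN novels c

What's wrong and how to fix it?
Bug: Missing join condition: each novels row is matched to all authors rows instead of just its own

Fix: Specify the join condition linking the foreign key to the parent id

Corrected query:
SELECT c.id, p.name, c.sales FROM authors p JOIN novels c ON c.author_id = p.id

Result:
id | name    | sales
---+---------+------
1  | Asimov  | 39171
2  | Tolkien | 7782 
3  | Le Guin | 58242
4  | Asimov  | 40505
5  | Asimov  | 51630
6  | Tolkien | 65927
7  | Asimov  | 77532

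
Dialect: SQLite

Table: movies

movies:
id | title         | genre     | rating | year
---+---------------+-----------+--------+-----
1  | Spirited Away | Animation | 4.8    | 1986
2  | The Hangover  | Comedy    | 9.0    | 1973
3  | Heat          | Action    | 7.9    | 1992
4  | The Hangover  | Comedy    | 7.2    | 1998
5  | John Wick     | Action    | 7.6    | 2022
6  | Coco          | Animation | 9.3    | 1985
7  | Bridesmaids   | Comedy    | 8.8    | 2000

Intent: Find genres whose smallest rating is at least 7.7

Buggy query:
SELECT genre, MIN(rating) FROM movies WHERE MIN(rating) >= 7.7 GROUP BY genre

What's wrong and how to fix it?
Bug: Aggregates like MIN are computed per group after WHERE runs

Fix: Use HAVING for the per-group MIN condition

Corrected query:
SELECT genre, MIN(rating) FROM movies GROUP BY genre HAVING MIN(rating) >= 7.7

Result:
(no rows)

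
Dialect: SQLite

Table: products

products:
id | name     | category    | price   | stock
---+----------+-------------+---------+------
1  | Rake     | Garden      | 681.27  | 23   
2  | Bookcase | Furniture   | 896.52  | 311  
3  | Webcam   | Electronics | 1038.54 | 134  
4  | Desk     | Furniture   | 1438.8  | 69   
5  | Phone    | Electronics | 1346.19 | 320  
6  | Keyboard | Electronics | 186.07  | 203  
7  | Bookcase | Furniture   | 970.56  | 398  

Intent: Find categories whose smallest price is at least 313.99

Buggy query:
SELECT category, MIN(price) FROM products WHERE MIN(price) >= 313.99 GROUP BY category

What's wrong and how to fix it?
Bug: MIN() in WHERE is a misuse of aggregate

Fix: Replace WHERE with HAVING after the GROUP BY

Corrected query:
SELECT category, MIN(price) FROM products GROUP BY category HAVING MIN(price) >= 313.99

Result:
category  | MIN(price)
----------+-----------
Furniture | 896.52    
Garden    | 681.27    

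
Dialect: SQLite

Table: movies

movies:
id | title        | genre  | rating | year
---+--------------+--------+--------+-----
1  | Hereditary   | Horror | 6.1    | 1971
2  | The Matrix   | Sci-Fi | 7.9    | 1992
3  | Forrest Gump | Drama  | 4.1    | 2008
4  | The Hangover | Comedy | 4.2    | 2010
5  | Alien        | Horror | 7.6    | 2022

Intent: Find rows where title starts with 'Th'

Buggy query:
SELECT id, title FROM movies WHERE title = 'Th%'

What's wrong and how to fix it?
Bug: '=' compares the literal string including the % character; pattern matching needs LIKE

Fix: Replace '=' with LIKE so 'Th%' is treated as a pattern

Corrected query:
SELECT id, title FROM movies WHERE title LIKE 'Th%'

Result:
id | title       
---+-------------
2  | The Matrix  
4  | The Hangover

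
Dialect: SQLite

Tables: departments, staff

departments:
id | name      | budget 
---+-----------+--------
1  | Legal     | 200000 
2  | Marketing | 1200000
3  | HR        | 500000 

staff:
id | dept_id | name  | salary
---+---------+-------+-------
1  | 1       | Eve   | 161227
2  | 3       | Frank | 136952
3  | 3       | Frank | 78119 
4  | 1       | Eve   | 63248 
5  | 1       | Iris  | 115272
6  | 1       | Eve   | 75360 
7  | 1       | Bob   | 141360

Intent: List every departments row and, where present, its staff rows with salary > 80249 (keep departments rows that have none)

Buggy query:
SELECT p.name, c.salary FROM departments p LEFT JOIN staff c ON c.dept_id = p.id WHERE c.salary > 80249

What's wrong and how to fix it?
Bug: Filtering c.salary in WHERE discards the NULL rows produced by LEFT JOIN, turning it into an inner join

Fix: Put 'c.salary > 80249' in the JOIN's ON clause instead of WHERE

Corrected query:
SELECT p.name, c.salary FROM departments p LEFT JOIN staff c ON c.dept_id = p.id AND c.salary > 80249

Result:
name      | salary
----------+-------
Legal     | 115272
Legal     | 141360
Legal     | 161227
Marketing | NULL  
HR        | 136952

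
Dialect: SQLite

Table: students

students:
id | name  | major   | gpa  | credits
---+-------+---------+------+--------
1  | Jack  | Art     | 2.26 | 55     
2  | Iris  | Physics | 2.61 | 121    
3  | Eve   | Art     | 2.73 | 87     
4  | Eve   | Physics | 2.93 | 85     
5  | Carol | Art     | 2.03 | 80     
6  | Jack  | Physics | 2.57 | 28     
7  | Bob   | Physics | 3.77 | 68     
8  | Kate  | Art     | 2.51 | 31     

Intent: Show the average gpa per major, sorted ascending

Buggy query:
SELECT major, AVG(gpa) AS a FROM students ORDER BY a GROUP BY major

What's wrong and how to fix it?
Bug: GROUP BY must precede ORDER BY

Fix: Reorder: SELECT … FROM … GROUP BY … ORDER BY …

Corrected query:
SELECT major, AVG(gpa) AS a FROM students GROUP BY major ORDER BY a

Result:
major   | a     
--------+-------
Art     | 2.3825
Physics | 2.97  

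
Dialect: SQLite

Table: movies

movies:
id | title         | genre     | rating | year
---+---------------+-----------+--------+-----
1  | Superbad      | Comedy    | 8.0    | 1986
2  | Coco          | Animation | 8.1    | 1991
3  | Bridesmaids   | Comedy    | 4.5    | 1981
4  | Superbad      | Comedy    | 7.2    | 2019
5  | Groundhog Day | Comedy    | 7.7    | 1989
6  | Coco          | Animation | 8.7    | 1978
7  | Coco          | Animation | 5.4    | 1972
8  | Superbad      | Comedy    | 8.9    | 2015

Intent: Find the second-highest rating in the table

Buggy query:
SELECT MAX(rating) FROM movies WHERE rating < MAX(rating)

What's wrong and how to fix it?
Bug: The inner MAX is an aggregate inside WHERE, which is not allowed

Fix: Compute the overall MAX in a subquery, then take MAX of rows below it

Corrected query:
SELECT MAX(rating) FROM movies WHERE rating < (SELECT MAX(rating) FROM movies)

Result:
MAX(rating)
-----------
8.7        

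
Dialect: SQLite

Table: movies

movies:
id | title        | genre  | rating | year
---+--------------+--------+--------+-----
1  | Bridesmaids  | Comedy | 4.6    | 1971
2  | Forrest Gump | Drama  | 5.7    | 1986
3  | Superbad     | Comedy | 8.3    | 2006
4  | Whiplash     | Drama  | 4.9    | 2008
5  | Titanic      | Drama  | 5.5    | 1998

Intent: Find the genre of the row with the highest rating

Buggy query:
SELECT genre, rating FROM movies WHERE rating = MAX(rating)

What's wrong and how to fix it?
Bug: WHERE is evaluated per row; an aggregate over the whole table isn't defined there

Fix: Wrap MAX in a scalar subquery so WHERE compares against a single value

Corrected query:
SELECT genre, rating FROM movies WHERE rating = (SELECT MAX(rating) FROM movies)

Result:
genre  | rating
-------+-------
Comedy | 8.3   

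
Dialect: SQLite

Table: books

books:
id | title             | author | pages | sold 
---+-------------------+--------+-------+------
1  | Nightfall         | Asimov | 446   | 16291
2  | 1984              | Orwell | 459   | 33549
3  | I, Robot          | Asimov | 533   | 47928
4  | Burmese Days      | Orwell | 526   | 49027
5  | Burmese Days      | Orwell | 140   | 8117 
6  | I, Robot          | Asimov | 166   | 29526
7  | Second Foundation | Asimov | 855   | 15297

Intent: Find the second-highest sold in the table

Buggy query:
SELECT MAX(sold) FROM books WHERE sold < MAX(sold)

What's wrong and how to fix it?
Bug: MAX(sold) on the right of the comparison is an aggregate-in-WHERE error

Fix: Compute the overall MAX in a subquery, then take MAX of rows below it

Corrected query:
SELECT MAX(sold) FROM books WHERE sold < (SELECT MAX(sold) FROM books)

Result:
MAX(sold)
---------
47928    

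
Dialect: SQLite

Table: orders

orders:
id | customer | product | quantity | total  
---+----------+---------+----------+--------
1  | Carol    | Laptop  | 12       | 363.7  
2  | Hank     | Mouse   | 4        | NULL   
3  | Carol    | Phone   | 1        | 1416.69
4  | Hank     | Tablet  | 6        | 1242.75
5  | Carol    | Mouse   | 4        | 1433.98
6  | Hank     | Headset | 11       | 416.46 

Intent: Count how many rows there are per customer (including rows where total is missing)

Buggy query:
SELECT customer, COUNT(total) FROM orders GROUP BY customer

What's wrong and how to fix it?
Bug: COUNT(column) counts non-NULL values only; rows with NULL total aren't counted

Fix: Replace COUNT(total) with COUNT(*)

Corrected query:
SELECT customer, COUNT(*) FROM orders GROUP BY customer

Result:
customer | COUNT(*)
---------+---------
Carol    | 3       
Hank     | 3       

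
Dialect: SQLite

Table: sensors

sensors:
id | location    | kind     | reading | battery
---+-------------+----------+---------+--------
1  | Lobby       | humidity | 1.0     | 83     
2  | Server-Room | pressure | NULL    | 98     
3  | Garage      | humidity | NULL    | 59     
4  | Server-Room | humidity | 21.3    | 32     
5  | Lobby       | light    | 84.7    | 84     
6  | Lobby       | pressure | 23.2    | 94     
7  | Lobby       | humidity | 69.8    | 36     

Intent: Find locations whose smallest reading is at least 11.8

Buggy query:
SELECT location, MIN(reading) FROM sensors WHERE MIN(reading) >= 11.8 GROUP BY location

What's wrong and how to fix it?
Bug: MIN() in WHERE is a misuse of aggregate

Fix: Use HAVING for the per-group MIN condition

Corrected query:
SELECT location, MIN(reading) FROM sensors GROUP BY location HAVING MIN(reading) >= 11.8

Result:
location    | MIN(reading)
------------+-------------
Server-Room | 21.3        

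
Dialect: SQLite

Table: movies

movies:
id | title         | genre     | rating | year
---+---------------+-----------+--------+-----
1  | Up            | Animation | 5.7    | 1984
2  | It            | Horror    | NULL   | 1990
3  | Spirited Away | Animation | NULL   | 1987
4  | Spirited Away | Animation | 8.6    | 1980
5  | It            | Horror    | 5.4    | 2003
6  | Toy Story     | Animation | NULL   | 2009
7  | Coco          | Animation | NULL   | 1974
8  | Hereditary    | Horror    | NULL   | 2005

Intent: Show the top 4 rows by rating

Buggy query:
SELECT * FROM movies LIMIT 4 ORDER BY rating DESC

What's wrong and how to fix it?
Bug: ORDER BY cannot follow LIMIT; LIMIT is the final clause

Fix: Sort with ORDER BY, then apply LIMIT

Corrected query:
SELECT * FROM movies ORDER BY rating DESC LIMIT 4

Result:
id | title         | genre     | rating | year
---+---------------+-----------+--------+-----
4  | Spirited Away | Animation | 8.6    | 1980
1  | Up            | Animation | 5.7    | 1984
5  | It            | Horror    | 5.4    | 2003
2  | It            | Horror    | NULL   | 1990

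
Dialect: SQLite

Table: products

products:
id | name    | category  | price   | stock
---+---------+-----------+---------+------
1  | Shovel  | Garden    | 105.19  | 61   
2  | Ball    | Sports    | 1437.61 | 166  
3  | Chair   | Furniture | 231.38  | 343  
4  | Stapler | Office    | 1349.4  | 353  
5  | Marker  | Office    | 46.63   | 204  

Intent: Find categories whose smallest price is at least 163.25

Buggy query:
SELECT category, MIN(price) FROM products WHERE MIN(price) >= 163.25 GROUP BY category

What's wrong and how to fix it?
Bug: MIN() in WHERE is a misuse of aggregate

Fix: Use HAVING for the per-group MIN condition

Corrected query:
SELECT category, MIN(price) FROM products GROUP BY category HAVING MIN(price) >= 163.25

Result:
category  | MIN(price)
----------+-----------
Furniture | 231.38    
Sports    | 1437.61   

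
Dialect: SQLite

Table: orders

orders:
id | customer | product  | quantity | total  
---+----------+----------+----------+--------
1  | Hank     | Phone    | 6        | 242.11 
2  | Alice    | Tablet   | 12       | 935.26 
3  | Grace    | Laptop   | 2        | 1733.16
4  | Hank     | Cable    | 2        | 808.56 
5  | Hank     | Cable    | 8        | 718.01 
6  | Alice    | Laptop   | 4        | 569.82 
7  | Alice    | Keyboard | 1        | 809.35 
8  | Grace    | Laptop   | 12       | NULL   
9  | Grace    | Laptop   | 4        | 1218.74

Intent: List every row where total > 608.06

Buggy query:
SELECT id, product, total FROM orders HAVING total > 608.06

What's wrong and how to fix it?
Bug: HAVING filters the output of aggregation, but this query has no GROUP BY and no aggregate functions, so SQLite rejects it (HAVING clause on a non-aggregate query); the condition here is per row

Fix: Use WHERE for row-level filtering

Corrected query:
SELECT id, product, total FROM orders WHERE total > 608.06

Result:
id | product  | total  
---+----------+--------
2  | Tablet   | 935.26 
3  | Laptop   | 1733.16
4  | Cable    | 808.56 
5  | Cable    | 718.01 
7  | Keyboard | 809.35 
9  | Laptop   | 1218.74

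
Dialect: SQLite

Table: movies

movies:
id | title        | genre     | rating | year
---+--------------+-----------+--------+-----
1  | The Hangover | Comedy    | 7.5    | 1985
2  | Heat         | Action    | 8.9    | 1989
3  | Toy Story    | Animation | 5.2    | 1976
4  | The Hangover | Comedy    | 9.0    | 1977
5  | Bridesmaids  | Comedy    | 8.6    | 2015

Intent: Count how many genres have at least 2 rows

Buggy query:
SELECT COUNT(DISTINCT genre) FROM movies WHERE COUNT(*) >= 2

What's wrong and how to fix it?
Bug: WHERE filters individual rows, not groups, so a group-level COUNT is invalid there

Fix: Group first with HAVING COUNT(*) >= 2, then COUNT the resulting groups

Corrected query:
SELECT COUNT(*) FROM (SELECT genre FROM movies GROUP BY genre HAVING COUNT(*) >= 2)

Result:
COUNT(*)
--------
1       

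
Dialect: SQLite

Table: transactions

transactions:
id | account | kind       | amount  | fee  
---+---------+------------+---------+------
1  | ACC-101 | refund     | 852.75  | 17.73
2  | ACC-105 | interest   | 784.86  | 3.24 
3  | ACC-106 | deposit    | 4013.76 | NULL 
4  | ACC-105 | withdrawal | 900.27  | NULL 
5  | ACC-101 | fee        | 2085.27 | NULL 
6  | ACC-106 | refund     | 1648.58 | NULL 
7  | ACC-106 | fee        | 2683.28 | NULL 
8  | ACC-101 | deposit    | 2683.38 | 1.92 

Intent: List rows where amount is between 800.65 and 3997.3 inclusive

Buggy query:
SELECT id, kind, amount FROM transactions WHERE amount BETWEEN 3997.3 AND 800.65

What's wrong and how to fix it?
Bug: BETWEEN expects the lower bound first; with 3997.3 AND 800.65 the range is empty

Fix: Write BETWEEN 800.65 AND 3997.3

Corrected query:
SELECT id, kind, amount FROM transactions WHERE amount BETWEEN 800.65 AND 3997.3

Result:
id | kind       | amount 
---+------------+--------
1  | refund     | 852.75 
4  | withdrawal | 900.27 
5  | fee        | 2085.27
6  | refund     | 1648.58
7  | fee        | 2683.28
8  | deposit    | 2683.38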